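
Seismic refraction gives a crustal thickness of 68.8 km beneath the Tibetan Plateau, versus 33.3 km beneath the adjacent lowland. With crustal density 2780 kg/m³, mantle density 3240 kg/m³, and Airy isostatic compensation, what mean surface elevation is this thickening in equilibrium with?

Excess crust Δ = 68.8 km − 33.3 km = 35.5 km, split between elevation h and root r with h + r = Δ.
Airy balance ρ_c h = (ρ_m − ρ_c) r gives r = h ρ_c/(ρ_m − ρ_c), so h (1 + ρ_c/(ρ_m − ρ_c)) = Δ, i.e. h = Δ (ρ_m − ρ_c)/ρ_m.
h = 35.5 km × 460/3240 = 5.04 km.

5.04 km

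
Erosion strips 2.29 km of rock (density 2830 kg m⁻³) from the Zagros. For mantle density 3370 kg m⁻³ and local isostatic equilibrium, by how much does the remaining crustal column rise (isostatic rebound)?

Unloading: uplift u = e ρ_c/ρ_m = 2.29 km × 2830/3370 = 1.92 km.

1.92 km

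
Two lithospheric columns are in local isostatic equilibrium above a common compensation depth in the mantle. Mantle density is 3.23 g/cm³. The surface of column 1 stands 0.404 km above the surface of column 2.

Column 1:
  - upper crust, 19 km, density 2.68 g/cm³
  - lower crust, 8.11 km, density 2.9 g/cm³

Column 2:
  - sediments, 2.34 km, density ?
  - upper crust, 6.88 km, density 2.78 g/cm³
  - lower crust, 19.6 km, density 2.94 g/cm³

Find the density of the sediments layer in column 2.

1.93 g/cm³

Take the compensation level at the base of the deeper column (depth z_c below the surface of column 1) and equate Σ ρ_i t_i down to z_c; mantle fills any gap and the z_c terms cancel.
Column 1: 19×2.68 + 8.11×2.9 + (z_c − 27.11)×3.23
Column 2: 0.404×0 + 2.34×ρ + 6.88×2.78 + 19.6×2.94 + (z_c − 0.404 − 28.82)×3.23
The z_c×3.23 term appears on both sides and cancels. Collect the known terms of each column as K = Σ(ρt)_known − 3.23 × (depth of known layers): K_1 = 74.439 − 3.23×27.11 = −13.1263; K_2 = 76.7504 − 3.23×(0.404 + 28.82) = −17.64312.
Balance: K_1 = K_2 + 2.34×ρ, so ρ = (K_1 − K_2)/2.34 = 4.51682/2.34 = 1.93 g/cm³.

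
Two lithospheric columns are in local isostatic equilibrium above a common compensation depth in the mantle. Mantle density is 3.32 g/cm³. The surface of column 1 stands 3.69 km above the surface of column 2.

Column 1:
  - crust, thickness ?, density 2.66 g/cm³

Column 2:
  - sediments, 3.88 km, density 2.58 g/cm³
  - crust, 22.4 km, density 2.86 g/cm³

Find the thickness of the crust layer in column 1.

Take the compensation level at the base of the deeper column (depth z_c below the surface of column 1) and equate Σ ρ_i t_i down to z_c; mantle fills any gap and the z_c terms cancel.
Column 1: x×2.66 + (z_c − 0 − x)×3.32
Column 2: 3.69×0 + 3.88×2.58 + 22.4×2.86 + (z_c − 3.69 − 26.28)×3.32
The z_c×3.32 term appears on both sides and cancels. Collect the known terms of each column as K = Σ(ρt)_known − 3.32 × (depth of known layers): K_1 = 0 − 3.32×0 = 0; K_2 = 74.0744 − 3.32×(3.69 + 26.28) = −25.426.
Balance: K_1 − x×(3.32 − 2.66) = K_2, so x = (K_1 − K_2)/(3.32 − 2.66) = 25.426/0.66 = 38.5 km.

38.5 km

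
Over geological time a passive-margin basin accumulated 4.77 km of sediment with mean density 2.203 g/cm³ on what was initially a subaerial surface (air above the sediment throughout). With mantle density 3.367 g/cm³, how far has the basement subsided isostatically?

Subaerial load: s = t ρ_sed / ρ_m = 4.77 km × 2.203/3.367 = 3.12 km.

3.12 km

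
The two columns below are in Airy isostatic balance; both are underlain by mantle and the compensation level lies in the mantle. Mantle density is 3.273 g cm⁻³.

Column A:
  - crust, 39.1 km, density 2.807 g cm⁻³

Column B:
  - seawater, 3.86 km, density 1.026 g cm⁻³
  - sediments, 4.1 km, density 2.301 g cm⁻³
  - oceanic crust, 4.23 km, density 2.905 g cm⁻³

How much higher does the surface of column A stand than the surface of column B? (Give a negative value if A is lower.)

1.22 km

For any compensation level in the mantle, the mantle terms cancel and isostasy reduces to e = (Σt_A − Σt_B) − (Σ(ρt)_A − Σ(ρt)_B) / ρ_m.
Σt_A = 39.1 km; Σt_B = 12.19 km; Σ(ρt)_A = 109.7537; Σ(ρt)_B = 25.68261 (in km·g cm⁻³).
e = (39.1 − 12.19) − (109.7537 − 25.68261) / 3.273 = 1.22 km.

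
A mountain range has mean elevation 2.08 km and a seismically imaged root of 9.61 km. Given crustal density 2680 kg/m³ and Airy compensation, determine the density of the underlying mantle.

3260 kg/m³

Airy balance: ρ_c h = (ρ_m − ρ_c) r → ρ_m = ρ_c (1 + h/r).
ρ_m = 2680 × (1 + 2.08 km/9.61 km) = 3260 kg/m³.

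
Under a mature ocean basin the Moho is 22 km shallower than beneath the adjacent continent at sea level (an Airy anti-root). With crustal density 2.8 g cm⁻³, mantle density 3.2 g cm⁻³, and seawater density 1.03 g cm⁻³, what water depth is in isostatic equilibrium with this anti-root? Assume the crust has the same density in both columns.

4.97 km

Replacing a thickness d of crust by seawater at the top must be balanced by replacing crust with mantle at the base: d (ρ_c − ρ_w) = a (ρ_m − ρ_c).
d = a (ρ_m − ρ_c)/(ρ_c − ρ_w) = 22 km × 0.4/1.77 = 4.97 km.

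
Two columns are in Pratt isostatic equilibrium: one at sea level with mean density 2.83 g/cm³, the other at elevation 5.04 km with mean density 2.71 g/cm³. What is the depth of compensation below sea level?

114 km

ρ_ref D = ρ (D + h) → D (ρ_ref − ρ) = ρ h.
D = ρ h/(ρ_ref − ρ) = 2.71 × 5.04 km/(2.83 − 2.71) = 114 km.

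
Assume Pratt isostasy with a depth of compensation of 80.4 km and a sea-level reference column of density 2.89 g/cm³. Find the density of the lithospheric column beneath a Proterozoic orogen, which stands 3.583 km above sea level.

Pratt balance: ρ_ref D = ρ (D + h).
ρ = ρ_ref D/(D + h) = 2.89 × 80.4 km/(80.4 km + 3.583 km) = 2.77 g/cm³.

2.77 g/cm³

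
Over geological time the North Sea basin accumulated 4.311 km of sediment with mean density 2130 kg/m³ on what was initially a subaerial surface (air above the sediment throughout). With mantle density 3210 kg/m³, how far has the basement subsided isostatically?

Subaerial load: s = t ρ_sed / ρ_m = 4.311 km × 2130/3210 = 2.86 km.

2.86 km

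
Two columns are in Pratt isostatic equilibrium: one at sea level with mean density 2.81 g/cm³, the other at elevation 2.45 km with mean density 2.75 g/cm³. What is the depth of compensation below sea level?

112 km

ρ_ref D = ρ (D + h) → D (ρ_ref − ρ) = ρ h.
D = ρ h/(ρ_ref − ρ) = 2.75 × 2.45 km/(2.81 − 2.75) = 112 km.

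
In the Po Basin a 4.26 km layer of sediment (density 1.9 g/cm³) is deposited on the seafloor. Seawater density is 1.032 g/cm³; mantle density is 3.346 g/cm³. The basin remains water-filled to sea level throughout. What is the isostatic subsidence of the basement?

Submarine loading: the sediment displaces seawater, and the subsidence is in turn flooded, so s (ρ_m − ρ_w) = t (ρ_sed − ρ_w).
s = 4.26 km × (1.9 − 1.032) / (3.346 − 1.032) = 1.6 km.

1.6 km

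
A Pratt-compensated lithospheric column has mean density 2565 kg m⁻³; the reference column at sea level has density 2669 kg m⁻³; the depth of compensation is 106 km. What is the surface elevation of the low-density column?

4.3 km

ρ_ref D = ρ (D + h) → h = D (ρ_ref − ρ)/ρ.
h = 106 km × (2669 − 2565)/2565 = 4.3 km.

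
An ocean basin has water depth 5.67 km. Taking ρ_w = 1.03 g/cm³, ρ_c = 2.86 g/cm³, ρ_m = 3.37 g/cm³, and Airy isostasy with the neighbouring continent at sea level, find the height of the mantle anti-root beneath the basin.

Isostatic balance requires: replacing crust with seawater at the top is compensated by replacing crust with mantle at the base: d (ρ_c − ρ_w) = a (ρ_m − ρ_c).
a = d (ρ_c − ρ_w)/(ρ_m − ρ_c) = 5.67 km × 1.83/0.51 = 20.3 km.

20.3 km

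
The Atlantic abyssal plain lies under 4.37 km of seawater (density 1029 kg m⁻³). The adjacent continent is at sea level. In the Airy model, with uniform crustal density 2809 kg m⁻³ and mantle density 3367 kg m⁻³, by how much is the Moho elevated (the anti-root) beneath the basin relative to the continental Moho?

In Airy isostatic equilibrium: replacing crust with seawater at the top is compensated by replacing crust with mantle at the base: d (ρ_c − ρ_w) = a (ρ_m − ρ_c).
a = d (ρ_c − ρ_w)/(ρ_m − ρ_c) = 4.37 km × 1780/558 = 13.9 km.

13.9 km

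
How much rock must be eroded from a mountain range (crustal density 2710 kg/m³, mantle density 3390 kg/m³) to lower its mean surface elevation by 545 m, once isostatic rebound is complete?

Net drop Δ = e − u = e − e ρ_c/ρ_m = e (ρ_m − ρ_c)/ρ_m.
e = Δ ρ_m/(ρ_m − ρ_c) = 545 m × 3390/680 = 2720 m.

2720 m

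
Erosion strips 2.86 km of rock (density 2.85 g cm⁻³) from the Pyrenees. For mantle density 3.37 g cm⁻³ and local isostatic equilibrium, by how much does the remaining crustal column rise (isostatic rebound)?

2.42 km

Unloading: uplift u = e ρ_c/ρ_m = 2.86 km × 2.85/3.37 = 2.42 km.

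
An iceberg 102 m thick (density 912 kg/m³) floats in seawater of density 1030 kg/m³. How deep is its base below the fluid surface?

Draft d = t ρ_obj/ρ_fluid = 102 m × 912/1030 = 90.3 m.

90.3 m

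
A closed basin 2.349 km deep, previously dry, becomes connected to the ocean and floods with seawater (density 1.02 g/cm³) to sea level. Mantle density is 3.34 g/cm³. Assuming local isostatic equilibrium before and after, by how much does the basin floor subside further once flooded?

1.03 km

After flooding the water column is d + s deep. Its weight must equal the weight of mantle displaced by the extra subsidence s: (d + s) ρ_w = s ρ_m.
s = d ρ_w / (ρ_m − ρ_w) = 2.349 km × 1.02/(3.34 − 1.02) = 1.03 km.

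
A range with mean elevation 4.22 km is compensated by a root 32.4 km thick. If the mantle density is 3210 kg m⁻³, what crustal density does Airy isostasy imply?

ρ_c h = (ρ_m − ρ_c) r → ρ_c (h + r) = ρ_m r → ρ_c = ρ_m r / (h + r).
ρ_c = 3210 × 32.4 km / (4.22 km + 32.4 km) = 2840 kg m⁻³.

2840 kg m⁻³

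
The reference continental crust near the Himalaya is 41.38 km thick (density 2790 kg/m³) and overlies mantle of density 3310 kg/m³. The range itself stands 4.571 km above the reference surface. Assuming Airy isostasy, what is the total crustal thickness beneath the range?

Root depth r = h ρ_c / (ρ_m − ρ_c) = 4.571 km × 2790 / 520 = 24.53 km.
Total thickness = T + h + r = 41.38 km + 4.571 km + 24.53 km = 70.5 km.

70.5 km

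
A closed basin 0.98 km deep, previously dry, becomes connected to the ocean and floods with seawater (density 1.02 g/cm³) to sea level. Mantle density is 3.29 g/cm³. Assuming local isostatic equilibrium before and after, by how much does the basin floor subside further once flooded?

0.44 km

After flooding the water column is d + s deep. Its weight must equal the weight of mantle displaced by the extra subsidence s: (d + s) ρ_w = s ρ_m.
s = d ρ_w / (ρ_m − ρ_w) = 0.98 km × 1.02/(3.29 − 1.02) = 0.44 km.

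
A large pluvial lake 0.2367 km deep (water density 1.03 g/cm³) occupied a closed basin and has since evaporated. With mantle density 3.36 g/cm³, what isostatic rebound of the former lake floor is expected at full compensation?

u = d ρ_w/ρ_m = 0.2367 km × 1.03/3.36 = 0.0726 km.

0.0726 km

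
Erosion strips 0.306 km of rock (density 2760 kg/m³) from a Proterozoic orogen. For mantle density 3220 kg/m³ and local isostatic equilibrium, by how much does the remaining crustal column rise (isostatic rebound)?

0.262 km

Unloading: uplift u = e ρ_c/ρ_m = 0.306 km × 2760/3220 = 0.262 km.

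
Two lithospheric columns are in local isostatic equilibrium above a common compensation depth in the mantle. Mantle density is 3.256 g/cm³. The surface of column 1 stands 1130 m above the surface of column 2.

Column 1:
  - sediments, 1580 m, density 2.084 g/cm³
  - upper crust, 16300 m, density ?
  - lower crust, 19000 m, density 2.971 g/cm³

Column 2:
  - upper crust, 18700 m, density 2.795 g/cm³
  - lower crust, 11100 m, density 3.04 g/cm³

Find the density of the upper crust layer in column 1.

2.8 g/cm³

Take the compensation level at the base of the deeper column (depth z_c below the surface of column 1) and equate Σ ρ_i t_i down to z_c; mantle fills any gap and the z_c terms cancel.
Column 1: 1580×2.084 + 16300×ρ + 19000×2.971 + (z_c − 36880)×3.256
Column 2: 1130×0 + 18700×2.795 + 11100×3.04 + (z_c − 1130 − 29800)×3.256
The z_c×3.256 term appears on both sides and cancels. Collect the known terms of each column as K = Σ(ρt)_known − 3.256 × (depth of known layers): K_1 = 59741.72 − 3.256×36880 = −60339.56; K_2 = 86010.5 − 3.256×(1130 + 29800) = −14697.58.
Balance: K_1 + 16300×ρ = K_2, so ρ = (K_2 − K_1)/16300 = 45642/16300 = 2.8 g/cm³.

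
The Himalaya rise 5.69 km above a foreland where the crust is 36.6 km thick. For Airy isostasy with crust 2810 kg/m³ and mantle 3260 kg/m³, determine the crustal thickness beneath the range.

77.8 km

Root depth r = h ρ_c / (ρ_m − ρ_c) = 5.69 km × 2810 / 450 = 35.53 km.
Total thickness = T + h + r = 36.6 km + 5.69 km + 35.53 km = 77.8 km.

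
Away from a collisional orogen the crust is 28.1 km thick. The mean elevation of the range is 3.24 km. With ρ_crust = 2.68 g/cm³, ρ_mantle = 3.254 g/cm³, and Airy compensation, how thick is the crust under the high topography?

46.5 km

Root depth r = h ρ_c / (ρ_m − ρ_c) = 3.24 km × 2.68 / 0.574 = 15.13 km.
Total thickness = T + h + r = 28.1 km + 3.24 km + 15.13 km = 46.5 km.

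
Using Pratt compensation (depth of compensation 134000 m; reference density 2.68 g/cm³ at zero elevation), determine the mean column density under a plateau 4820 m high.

Pratt balance: ρ_ref D = ρ (D + h).
ρ = ρ_ref D/(D + h) = 2.68 × 134000 m/(134000 m + 4820 m) = 2.59 g/cm³.

2.59 g/cm³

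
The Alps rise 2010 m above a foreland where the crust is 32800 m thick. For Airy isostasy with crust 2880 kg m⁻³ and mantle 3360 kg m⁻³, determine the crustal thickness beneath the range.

Root depth r = h ρ_c / (ρ_m − ρ_c) = 2010 m × 2880 / 480 = 12060 m.
Total thickness = T + h + r = 32800 m + 2010 m + 12060 m = 46900 m.

46900 m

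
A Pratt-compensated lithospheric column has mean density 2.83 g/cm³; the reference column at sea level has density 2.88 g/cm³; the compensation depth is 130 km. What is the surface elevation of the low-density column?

ρ_ref D = ρ (D + h) → h = D (ρ_ref − ρ)/ρ.
h = 130 km × (2.88 − 2.83)/2.83 = 2.3 km.

2.3 km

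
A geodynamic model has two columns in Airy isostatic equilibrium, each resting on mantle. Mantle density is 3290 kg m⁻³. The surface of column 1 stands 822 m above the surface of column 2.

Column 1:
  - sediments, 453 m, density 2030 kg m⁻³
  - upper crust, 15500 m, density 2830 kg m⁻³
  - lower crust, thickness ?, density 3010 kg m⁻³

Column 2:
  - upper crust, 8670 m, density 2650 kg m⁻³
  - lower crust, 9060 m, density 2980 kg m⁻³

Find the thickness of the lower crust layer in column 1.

12000 m

Take the compensation level at the base of the deeper column (depth z_c below the surface of column 1) and equate Σ ρ_i t_i down to z_c; mantle fills any gap and the z_c terms cancel.
Column 1: 453×2030 + 15500×2830 + x×3010 + (z_c − 15953 − x)×3290
Column 2: 822×0 + 8670×2650 + 9060×2980 + (z_c − 822 − 17730)×3290
The z_c×3290 term appears on both sides and cancels. Collect the known terms of each column as K = Σ(ρt)_known − 3290 × (depth of known layers): K_1 = 44784590 − 3290×15953 = −7700780; K_2 = 49974300 − 3290×(822 + 17730) = −11061780.
Balance: K_1 − x×(3290 − 3010) = K_2, so x = (K_1 − K_2)/(3290 − 3010) = 3361000/280 = 12000 m.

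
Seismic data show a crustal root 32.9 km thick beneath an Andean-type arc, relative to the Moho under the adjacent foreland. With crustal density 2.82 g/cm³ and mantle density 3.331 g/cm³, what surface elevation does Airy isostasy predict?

By Archimedes' principle applied to the lithosphere: ρ_c h = (ρ_m − ρ_c) r.
h = r (ρ_m − ρ_c) / ρ_c = 32.9 km × (3.331 − 2.82) / 2.82 = 5.96 km.

5.96 km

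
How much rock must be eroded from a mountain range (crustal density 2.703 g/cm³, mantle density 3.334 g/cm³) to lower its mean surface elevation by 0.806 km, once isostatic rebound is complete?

Net drop Δ = e − u = e − e ρ_c/ρ_m = e (ρ_m − ρ_c)/ρ_m.
e = Δ ρ_m/(ρ_m − ρ_c) = 0.806 km × 3.334/0.631 = 4.26 km.

4.26 km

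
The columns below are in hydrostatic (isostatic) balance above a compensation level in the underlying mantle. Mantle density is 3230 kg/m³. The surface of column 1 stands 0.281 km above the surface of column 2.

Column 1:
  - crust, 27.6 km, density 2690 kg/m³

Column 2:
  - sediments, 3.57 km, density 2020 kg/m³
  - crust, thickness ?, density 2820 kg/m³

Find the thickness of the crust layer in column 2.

Take the compensation level at the base of the deeper column (depth z_c below the surface of column 1) and equate Σ ρ_i t_i down to z_c; mantle fills any gap and the z_c terms cancel.
Column 1: 27.6×2690 + (z_c − 27.6)×3230
Column 2: 0.281×0 + 3.57×2020 + x×2820 + (z_c − 0.281 − 3.57 − x)×3230
The z_c×3230 term appears on both sides and cancels. Collect the known terms of each column as K = Σ(ρt)_known − 3230 × (depth of known layers): K_1 = 74244 − 3230×27.6 = −14904; K_2 = 7211.4 − 3230×(0.281 + 3.57) = −5227.33.
Balance: K_1 = K_2 − x×(3230 − 2820), so x = (K_2 − K_1)/(3230 − 2820) = 9676.67/410 = 23.6 km.

23.6 km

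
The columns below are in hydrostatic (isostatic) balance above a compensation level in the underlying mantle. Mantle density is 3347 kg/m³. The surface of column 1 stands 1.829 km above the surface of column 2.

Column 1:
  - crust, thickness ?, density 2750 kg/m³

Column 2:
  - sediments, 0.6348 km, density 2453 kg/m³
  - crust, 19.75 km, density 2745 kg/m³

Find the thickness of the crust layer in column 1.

Take the compensation level at the base of the deeper column (depth z_c below the surface of column 1) and equate Σ ρ_i t_i down to z_c; mantle fills any gap and the z_c terms cancel.
Column 1: x×2750 + (z_c − 0 − x)×3347
Column 2: 1.829×0 + 0.6348×2453 + 19.75×2745 + (z_c − 1.829 − 20.3848)×3347
The z_c×3347 term appears on both sides and cancels. Collect the known terms of each column as K = Σ(ρt)_known − 3347 × (depth of known layers): K_1 = 0 − 3347×0 = 0; K_2 = 55770.9144 − 3347×(1.829 + 20.3848) = −18578.6742.
Balance: K_1 − x×(3347 − 2750) = K_2, so x = (K_1 − K_2)/(3347 − 2750) = 18578.7/597 = 31.1 km.

31.1 km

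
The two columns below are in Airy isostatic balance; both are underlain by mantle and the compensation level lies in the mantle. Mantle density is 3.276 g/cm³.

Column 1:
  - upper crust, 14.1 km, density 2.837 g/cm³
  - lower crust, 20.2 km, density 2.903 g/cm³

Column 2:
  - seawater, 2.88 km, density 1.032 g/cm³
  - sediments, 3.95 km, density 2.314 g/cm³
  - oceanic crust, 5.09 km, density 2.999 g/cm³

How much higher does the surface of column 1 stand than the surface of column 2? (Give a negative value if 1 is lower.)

For any compensation level in the mantle, the mantle terms cancel and isostasy reduces to e = (Σt_1 − Σt_2) − (Σ(ρt)_1 − Σ(ρt)_2) / ρ_m.
Σt_1 = 34.3 km; Σt_2 = 11.92 km; Σ(ρt)_1 = 98.6423; Σ(ρt)_2 = 27.37737 (in km·g/cm³).
e = (34.3 − 11.92) − (98.6423 − 27.37737) / 3.276 = 0.626 km.

0.626 km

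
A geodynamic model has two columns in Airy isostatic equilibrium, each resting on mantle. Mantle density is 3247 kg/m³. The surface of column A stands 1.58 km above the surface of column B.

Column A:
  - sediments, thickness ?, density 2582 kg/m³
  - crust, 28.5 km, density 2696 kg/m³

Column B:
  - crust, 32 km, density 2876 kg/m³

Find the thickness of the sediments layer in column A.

1.95 km

Take the compensation level at the base of the deeper column (depth z_c below the surface of column A) and equate Σ ρ_i t_i down to z_c; mantle fills any gap and the z_c terms cancel.
Column A: x×2582 + 28.5×2696 + (z_c − 28.5 − x)×3247
Column B: 1.58×0 + 32×2876 + (z_c − 1.58 − 32)×3247
The z_c×3247 term appears on both sides and cancels. Collect the known terms of each column as K = Σ(ρt)_known − 3247 × (depth of known layers): K_A = 76836 − 3247×28.5 = −15703.5; K_B = 92032 − 3247×(1.58 + 32) = −17002.26.
Balance: K_A − x×(3247 − 2582) = K_B, so x = (K_A − K_B)/(3247 − 2582) = 1298.76/665 = 1.95 km.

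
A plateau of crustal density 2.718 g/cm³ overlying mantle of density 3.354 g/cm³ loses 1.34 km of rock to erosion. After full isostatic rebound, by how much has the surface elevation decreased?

Rebound u = e ρ_c/ρ_m = 1.34 km × 2.718/3.354 = 1.086 km.
Net surface drop = e − u = 1.34 km − 1.086 km = e (ρ_m − ρ_c)/ρ_m = 0.254 km.

0.254 km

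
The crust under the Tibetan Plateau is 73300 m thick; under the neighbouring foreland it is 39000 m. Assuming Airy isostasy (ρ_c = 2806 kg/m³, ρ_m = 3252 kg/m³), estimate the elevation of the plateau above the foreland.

4700 m

Excess crust Δ = 73300 m − 39000 m = 34300 m, split between elevation h and root r with h + r = Δ.
Airy balance ρ_c h = (ρ_m − ρ_c) r gives r = h ρ_c/(ρ_m − ρ_c), so h (1 + ρ_c/(ρ_m − ρ_c)) = Δ, i.e. h = Δ (ρ_m − ρ_c)/ρ_m.
h = 34300 m × 446/3252 = 4700 m.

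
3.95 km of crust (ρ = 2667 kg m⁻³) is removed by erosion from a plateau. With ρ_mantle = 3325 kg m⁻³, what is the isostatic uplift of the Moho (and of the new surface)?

Unloading: uplift u = e ρ_c/ρ_m = 3.95 km × 2667/3325 = 3.17 km.

3.17 km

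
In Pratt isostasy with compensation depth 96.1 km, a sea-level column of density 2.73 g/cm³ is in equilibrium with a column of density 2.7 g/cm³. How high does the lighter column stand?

1.07 km

ρ_ref D = ρ (D + h) → h = D (ρ_ref − ρ)/ρ.
h = 96.1 km × (2.73 − 2.7)/2.7 = 1.07 km.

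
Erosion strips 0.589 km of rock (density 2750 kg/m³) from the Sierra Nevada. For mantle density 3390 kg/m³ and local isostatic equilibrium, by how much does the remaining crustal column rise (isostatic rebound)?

0.478 km

Unloading: uplift u = e ρ_c/ρ_m = 0.589 km × 2750/3390 = 0.478 km.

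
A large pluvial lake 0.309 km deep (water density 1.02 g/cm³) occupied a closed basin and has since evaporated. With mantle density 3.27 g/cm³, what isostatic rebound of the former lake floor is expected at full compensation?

u = d ρ_w/ρ_m = 0.309 km × 1.02/3.27 = 0.0964 km.

0.0964 km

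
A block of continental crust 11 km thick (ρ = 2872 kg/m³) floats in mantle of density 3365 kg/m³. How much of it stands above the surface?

1.61 km

Floating equilibrium: submerged depth d = t ρ_obj/ρ_fluid = 11 km × 2872/3365 = 9.388 km.
Freeboard = t − d = 11 km − 9.388 km = 1.61 km.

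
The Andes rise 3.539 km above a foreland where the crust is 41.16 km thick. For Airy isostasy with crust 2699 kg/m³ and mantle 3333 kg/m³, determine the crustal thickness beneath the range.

Root depth r = h ρ_c / (ρ_m − ρ_c) = 3.539 km × 2699 / 634 = 15.07 km.
Total thickness = T + h + r = 41.16 km + 3.539 km + 15.07 km = 59.8 km.

59.8 km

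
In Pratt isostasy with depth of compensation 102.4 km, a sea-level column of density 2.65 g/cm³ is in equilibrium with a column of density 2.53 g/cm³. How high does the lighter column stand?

4.86 km

ρ_ref D = ρ (D + h) → h = D (ρ_ref − ρ)/ρ.
h = 102.4 km × (2.65 − 2.53)/2.53 = 4.86 km.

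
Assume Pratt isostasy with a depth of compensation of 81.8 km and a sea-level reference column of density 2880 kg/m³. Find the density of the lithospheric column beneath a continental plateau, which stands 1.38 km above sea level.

Pratt balance: ρ_ref D = ρ (D + h).
ρ = ρ_ref D/(D + h) = 2880 × 81.8 km/(81.8 km + 1.38 km) = 2830 kg/m³.

2830 kg/m³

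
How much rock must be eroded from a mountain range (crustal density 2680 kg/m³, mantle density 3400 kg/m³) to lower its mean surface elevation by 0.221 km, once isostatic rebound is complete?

Net drop Δ = e − u = e − e ρ_c/ρ_m = e (ρ_m − ρ_c)/ρ_m.
e = Δ ρ_m/(ρ_m − ρ_c) = 0.221 km × 3400/720 = 1.04 km.

1.04 km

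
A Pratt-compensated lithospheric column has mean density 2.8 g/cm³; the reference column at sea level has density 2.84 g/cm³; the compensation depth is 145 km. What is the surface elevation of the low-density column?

ρ_ref D = ρ (D + h) → h = D (ρ_ref − ρ)/ρ.
h = 145 km × (2.84 − 2.8)/2.8 = 2.07 km.

2.07 km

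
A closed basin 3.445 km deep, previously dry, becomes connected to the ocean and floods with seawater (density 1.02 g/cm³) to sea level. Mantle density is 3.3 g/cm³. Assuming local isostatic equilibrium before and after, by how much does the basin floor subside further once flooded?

1.54 km

After flooding the water column is d + s deep. Its weight must equal the weight of mantle displaced by the extra subsidence s: (d + s) ρ_w = s ρ_m.
s = d ρ_w / (ρ_m − ρ_w) = 3.445 km × 1.02/(3.3 − 1.02) = 1.54 km.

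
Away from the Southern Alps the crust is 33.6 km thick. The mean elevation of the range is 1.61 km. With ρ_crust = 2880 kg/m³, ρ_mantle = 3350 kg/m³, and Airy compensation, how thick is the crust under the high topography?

Root depth r = h ρ_c / (ρ_m − ρ_c) = 1.61 km × 2880 / 470 = 9.866 km.
Total thickness = T + h + r = 33.6 km + 1.61 km + 9.866 km = 45.1 km.

45.1 km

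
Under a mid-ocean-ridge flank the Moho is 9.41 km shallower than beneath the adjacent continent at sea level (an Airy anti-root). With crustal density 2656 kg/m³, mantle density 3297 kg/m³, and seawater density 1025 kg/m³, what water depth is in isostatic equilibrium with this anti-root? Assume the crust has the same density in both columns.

Replacing a thickness d of crust by seawater at the top must be balanced by replacing crust with mantle at the base: d (ρ_c − ρ_w) = a (ρ_m − ρ_c).
d = a (ρ_m − ρ_c)/(ρ_c − ρ_w) = 9.41 km × 641/1631 = 3.7 km.

3.7 km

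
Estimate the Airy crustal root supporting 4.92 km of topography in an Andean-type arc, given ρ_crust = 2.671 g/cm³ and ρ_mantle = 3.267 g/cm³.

22 km

For local isostatic compensation: the weight of the topography is balanced by the buoyancy of the root, ρ_c h = (ρ_m − ρ_c) r.
r = h · ρ_c / (ρ_m − ρ_c) = 4.92 km × 2.671 / (3.267 − 2.671) = 22 km.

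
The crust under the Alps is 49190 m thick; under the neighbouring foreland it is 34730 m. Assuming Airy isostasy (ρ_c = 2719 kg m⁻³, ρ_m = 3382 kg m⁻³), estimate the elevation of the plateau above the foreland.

2830 m

Excess crust Δ = 49190 m − 34730 m = 14460 m, split between elevation h and root r with h + r = Δ.
Airy balance ρ_c h = (ρ_m − ρ_c) r gives r = h ρ_c/(ρ_m − ρ_c), so h (1 + ρ_c/(ρ_m − ρ_c)) = Δ, i.e. h = Δ (ρ_m − ρ_c)/ρ_m.
h = 14460 m × 663/3382 = 2830 m.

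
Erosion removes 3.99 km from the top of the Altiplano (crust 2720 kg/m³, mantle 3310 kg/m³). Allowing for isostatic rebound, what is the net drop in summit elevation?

Rebound u = e ρ_c/ρ_m = 3.99 km × 2720/3310 = 3.279 km.
Net surface drop = e − u = 3.99 km − 3.279 km = e (ρ_m − ρ_c)/ρ_m = 0.711 km.

0.711 km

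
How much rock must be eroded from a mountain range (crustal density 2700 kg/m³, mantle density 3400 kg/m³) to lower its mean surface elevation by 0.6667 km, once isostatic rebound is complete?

Net drop Δ = e − u = e − e ρ_c/ρ_m = e (ρ_m − ρ_c)/ρ_m.
e = Δ ρ_m/(ρ_m − ρ_c) = 0.6667 km × 3400/700 = 3.24 km.

3.24 km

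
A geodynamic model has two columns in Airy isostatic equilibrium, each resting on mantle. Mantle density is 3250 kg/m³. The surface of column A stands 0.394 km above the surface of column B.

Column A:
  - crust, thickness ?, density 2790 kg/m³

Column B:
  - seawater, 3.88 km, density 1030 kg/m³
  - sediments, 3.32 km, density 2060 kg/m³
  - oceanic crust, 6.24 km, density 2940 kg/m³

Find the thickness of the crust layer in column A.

Take the compensation level at the base of the deeper column (depth z_c below the surface of column A) and equate Σ ρ_i t_i down to z_c; mantle fills any gap and the z_c terms cancel.
Column A: x×2790 + (z_c − 0 − x)×3250
Column B: 0.394×0 + 3.88×1030 + 3.32×2060 + 6.24×2940 + (z_c − 0.394 − 13.44)×3250
The z_c×3250 term appears on both sides and cancels. Collect the known terms of each column as K = Σ(ρt)_known − 3250 × (depth of known layers): K_A = 0 − 3250×0 = 0; K_B = 29181.2 − 3250×(0.394 + 13.44) = −15779.3.
Balance: K_A − x×(3250 − 2790) = K_B, so x = (K_A − K_B)/(3250 − 2790) = 15779.3/460 = 34.3 km.

34.3 km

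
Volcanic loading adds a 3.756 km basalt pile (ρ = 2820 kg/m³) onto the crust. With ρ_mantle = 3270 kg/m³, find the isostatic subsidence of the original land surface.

3.24 km

Subaerial loading: s = t ρ_load / ρ_m.
s = 3.756 km × 2820/3270 = 3.24 km.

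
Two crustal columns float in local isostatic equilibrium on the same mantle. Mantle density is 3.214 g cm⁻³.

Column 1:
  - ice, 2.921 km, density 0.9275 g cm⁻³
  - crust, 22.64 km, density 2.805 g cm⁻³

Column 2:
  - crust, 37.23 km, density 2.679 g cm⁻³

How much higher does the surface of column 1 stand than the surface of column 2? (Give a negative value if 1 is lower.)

For any compensation level in the mantle, the mantle terms cancel and isostasy reduces to e = (Σt_1 − Σt_2) − (Σ(ρt)_1 − Σ(ρt)_2) / ρ_m.
Σt_1 = 25.561 km; Σt_2 = 37.23 km; Σ(ρt)_1 = 66.2144275; Σ(ρt)_2 = 99.73917 (in km·g cm⁻³).
e = (25.561 − 37.23) − (66.2144275 − 99.73917) / 3.214 = −1.24 km.

−1.24 km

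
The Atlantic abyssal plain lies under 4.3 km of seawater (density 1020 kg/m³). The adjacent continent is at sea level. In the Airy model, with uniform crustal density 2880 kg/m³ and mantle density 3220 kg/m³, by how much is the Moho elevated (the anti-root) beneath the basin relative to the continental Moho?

Balancing pressure at the compensation depth: replacing crust with seawater at the top is compensated by replacing crust with mantle at the base: d (ρ_c − ρ_w) = a (ρ_m − ρ_c).
a = d (ρ_c − ρ_w)/(ρ_m − ρ_c) = 4.3 km × 1860/340 = 23.5 km.

23.5 km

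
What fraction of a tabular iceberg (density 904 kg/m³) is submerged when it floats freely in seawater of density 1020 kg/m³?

Submerged fraction = ρ_obj/ρ_fluid = 904/1020 = 0.886.

0.886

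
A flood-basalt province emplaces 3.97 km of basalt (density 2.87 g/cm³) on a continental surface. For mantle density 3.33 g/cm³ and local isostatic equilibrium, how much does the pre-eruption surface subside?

3.42 km

Subaerial loading: s = t ρ_load / ρ_m.
s = 3.97 km × 2.87/3.33 = 3.42 km.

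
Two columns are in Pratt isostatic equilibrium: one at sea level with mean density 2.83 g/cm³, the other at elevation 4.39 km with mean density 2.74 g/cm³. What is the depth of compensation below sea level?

134 km

ρ_ref D = ρ (D + h) → D (ρ_ref − ρ) = ρ h.
D = ρ h/(ρ_ref − ρ) = 2.74 × 4.39 km/(2.83 − 2.74) = 134 km.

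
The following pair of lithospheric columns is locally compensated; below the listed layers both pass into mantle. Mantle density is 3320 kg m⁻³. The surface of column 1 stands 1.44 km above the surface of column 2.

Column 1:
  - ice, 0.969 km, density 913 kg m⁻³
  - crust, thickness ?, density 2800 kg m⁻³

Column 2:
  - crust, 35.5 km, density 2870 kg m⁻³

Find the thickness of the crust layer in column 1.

35.4 km

Take the compensation level at the base of the deeper column (depth z_c below the surface of column 1) and equate Σ ρ_i t_i down to z_c; mantle fills any gap and the z_c terms cancel.
Column 1: 0.969×913 + x×2800 + (z_c − 0.969 − x)×3320
Column 2: 1.44×0 + 35.5×2870 + (z_c − 1.44 − 35.5)×3320
The z_c×3320 term appears on both sides and cancels. Collect the known terms of each column as K = Σ(ρt)_known − 3320 × (depth of known layers): K_1 = 884.697 − 3320×0.969 = −2332.383; K_2 = 101885 − 3320×(1.44 + 35.5) = −20755.8.
Balance: K_1 − x×(3320 − 2800) = K_2, so x = (K_1 − K_2)/(3320 − 2800) = 18423.4/520 = 35.4 km.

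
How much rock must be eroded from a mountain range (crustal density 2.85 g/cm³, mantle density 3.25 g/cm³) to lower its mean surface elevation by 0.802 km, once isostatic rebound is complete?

Net drop Δ = e − u = e − e ρ_c/ρ_m = e (ρ_m − ρ_c)/ρ_m.
e = Δ ρ_m/(ρ_m − ρ_c) = 0.802 km × 3.25/0.4 = 6.52 km.

6.52 km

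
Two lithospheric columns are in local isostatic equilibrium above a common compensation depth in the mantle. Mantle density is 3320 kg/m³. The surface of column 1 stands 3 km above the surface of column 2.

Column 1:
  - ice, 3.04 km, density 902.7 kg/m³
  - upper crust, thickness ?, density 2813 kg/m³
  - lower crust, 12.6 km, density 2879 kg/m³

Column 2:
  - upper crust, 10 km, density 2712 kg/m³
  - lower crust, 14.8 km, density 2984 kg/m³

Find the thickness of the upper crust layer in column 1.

16 km

Take the compensation level at the base of the deeper column (depth z_c below the surface of column 1) and equate Σ ρ_i t_i down to z_c; mantle fills any gap and the z_c terms cancel.
Column 1: 3.04×902.7 + x×2813 + 12.6×2879 + (z_c − 15.64 − x)×3320
Column 2: 3×0 + 10×2712 + 14.8×2984 + (z_c − 3 − 24.8)×3320
The z_c×3320 term appears on both sides and cancels. Collect the known terms of each column as K = Σ(ρt)_known − 3320 × (depth of known layers): K_1 = 39019.608 − 3320×15.64 = −12905.192; K_2 = 71283.2 − 3320×(3 + 24.8) = −21012.8.
Balance: K_1 − x×(3320 − 2813) = K_2, so x = (K_1 − K_2)/(3320 − 2813) = 8107.61/507 = 16 km.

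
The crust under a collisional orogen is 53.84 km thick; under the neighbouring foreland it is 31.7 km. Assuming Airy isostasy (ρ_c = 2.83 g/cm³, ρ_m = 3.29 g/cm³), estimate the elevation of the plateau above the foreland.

3.1 km

Excess crust Δ = 53.84 km − 31.7 km = 22.14 km, split between elevation h and root r with h + r = Δ.
Airy balance ρ_c h = (ρ_m − ρ_c) r gives r = h ρ_c/(ρ_m − ρ_c), so h (1 + ρ_c/(ρ_m − ρ_c)) = Δ, i.e. h = Δ (ρ_m − ρ_c)/ρ_m.
h = 22.14 km × 0.46/3.29 = 3.1 km.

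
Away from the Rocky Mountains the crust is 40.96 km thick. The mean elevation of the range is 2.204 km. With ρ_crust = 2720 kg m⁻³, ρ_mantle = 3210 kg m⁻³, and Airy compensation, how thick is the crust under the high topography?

Root depth r = h ρ_c / (ρ_m − ρ_c) = 2.204 km × 2720 / 490 = 12.23 km.
Total thickness = T + h + r = 40.96 km + 2.204 km + 12.23 km = 55.4 km.

55.4 km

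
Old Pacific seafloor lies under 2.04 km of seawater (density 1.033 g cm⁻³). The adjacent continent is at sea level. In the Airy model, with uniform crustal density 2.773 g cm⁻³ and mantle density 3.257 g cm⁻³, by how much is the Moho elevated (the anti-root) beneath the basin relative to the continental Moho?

For local isostatic compensation: replacing crust with seawater at the top is compensated by replacing crust with mantle at the base: d (ρ_c − ρ_w) = a (ρ_m − ρ_c).
a = d (ρ_c − ρ_w)/(ρ_m − ρ_c) = 2.04 km × 1.74/0.484 = 7.33 km.

7.33 km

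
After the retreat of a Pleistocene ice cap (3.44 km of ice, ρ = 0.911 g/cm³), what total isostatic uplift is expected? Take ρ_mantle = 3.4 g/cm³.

0.922 km

Removing the load lets mantle flow back in; uplift u satisfies ρ_ice t = ρ_m u.
u = t ρ_ice/ρ_m = 3.44 km × 0.911/3.4 = 0.922 km.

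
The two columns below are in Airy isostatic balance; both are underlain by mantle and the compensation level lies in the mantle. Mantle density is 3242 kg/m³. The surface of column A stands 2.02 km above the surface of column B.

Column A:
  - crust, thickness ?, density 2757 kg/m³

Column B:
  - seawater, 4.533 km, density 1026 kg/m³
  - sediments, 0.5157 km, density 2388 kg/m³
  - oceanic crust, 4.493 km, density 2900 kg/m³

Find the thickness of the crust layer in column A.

Take the compensation level at the base of the deeper column (depth z_c below the surface of column A) and equate Σ ρ_i t_i down to z_c; mantle fills any gap and the z_c terms cancel.
Column A: x×2757 + (z_c − 0 − x)×3242
Column B: 2.02×0 + 4.533×1026 + 0.5157×2388 + 4.493×2900 + (z_c − 2.02 − 9.5417)×3242
The z_c×3242 term appears on both sides and cancels. Collect the known terms of each column as K = Σ(ρt)_known − 3242 × (depth of known layers): K_A = 0 − 3242×0 = 0; K_B = 18912.0496 − 3242×(2.02 + 9.5417) = −18570.9818.
Balance: K_A − x×(3242 − 2757) = K_B, so x = (K_A − K_B)/(3242 − 2757) = 18571/485 = 38.3 km.

38.3 km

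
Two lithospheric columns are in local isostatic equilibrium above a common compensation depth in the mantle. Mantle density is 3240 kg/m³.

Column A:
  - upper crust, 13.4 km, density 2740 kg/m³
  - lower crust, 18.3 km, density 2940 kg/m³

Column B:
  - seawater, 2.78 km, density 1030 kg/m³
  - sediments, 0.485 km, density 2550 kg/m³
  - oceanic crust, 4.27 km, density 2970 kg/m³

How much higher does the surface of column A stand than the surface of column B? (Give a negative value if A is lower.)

1.41 km

For any compensation level in the mantle, the mantle terms cancel and isostasy reduces to e = (Σt_A − Σt_B) − (Σ(ρt)_A − Σ(ρt)_B) / ρ_m.
Σt_A = 31.7 km; Σt_B = 7.535 km; Σ(ρt)_A = 90518; Σ(ρt)_B = 16782.05 (in km·kg/m³).
e = (31.7 − 7.535) − (90518 − 16782.05) / 3240 = 1.41 km.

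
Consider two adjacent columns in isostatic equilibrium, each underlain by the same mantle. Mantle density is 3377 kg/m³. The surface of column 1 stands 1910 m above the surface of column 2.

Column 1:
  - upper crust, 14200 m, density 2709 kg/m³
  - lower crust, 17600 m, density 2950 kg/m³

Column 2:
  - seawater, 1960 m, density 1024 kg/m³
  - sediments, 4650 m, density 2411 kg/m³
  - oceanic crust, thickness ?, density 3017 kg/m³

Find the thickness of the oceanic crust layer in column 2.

Take the compensation level at the base of the deeper column (depth z_c below the surface of column 1) and equate Σ ρ_i t_i down to z_c; mantle fills any gap and the z_c terms cancel.
Column 1: 14200×2709 + 17600×2950 + (z_c − 31800)×3377
Column 2: 1910×0 + 1960×1024 + 4650×2411 + x×3017 + (z_c − 1910 − 6610 − x)×3377
The z_c×3377 term appears on both sides and cancels. Collect the known terms of each column as K = Σ(ρt)_known − 3377 × (depth of known layers): K_1 = 90387800 − 3377×31800 = −17000800; K_2 = 13218190 − 3377×(1910 + 6610) = −15553850.
Balance: K_1 = K_2 − x×(3377 − 3017), so x = (K_2 − K_1)/(3377 − 3017) = 1446950/360 = 4020 m.

4020 m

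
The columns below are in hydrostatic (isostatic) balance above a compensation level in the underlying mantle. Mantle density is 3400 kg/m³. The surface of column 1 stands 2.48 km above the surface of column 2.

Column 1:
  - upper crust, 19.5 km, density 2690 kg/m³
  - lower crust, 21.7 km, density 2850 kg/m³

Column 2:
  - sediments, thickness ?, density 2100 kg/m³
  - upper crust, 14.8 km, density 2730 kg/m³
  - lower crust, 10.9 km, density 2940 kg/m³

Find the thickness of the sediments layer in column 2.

1.86 km

Take the compensation level at the base of the deeper column (depth z_c below the surface of column 1) and equate Σ ρ_i t_i down to z_c; mantle fills any gap and the z_c terms cancel.
Column 1: 19.5×2690 + 21.7×2850 + (z_c − 41.2)×3400
Column 2: 2.48×0 + x×2100 + 14.8×2730 + 10.9×2940 + (z_c − 2.48 − 25.7 − x)×3400
The z_c×3400 term appears on both sides and cancels. Collect the known terms of each column as K = Σ(ρt)_known − 3400 × (depth of known layers): K_1 = 114300 − 3400×41.2 = −25780; K_2 = 72450 − 3400×(2.48 + 25.7) = −23362.
Balance: K_1 = K_2 − x×(3400 − 2100), so x = (K_2 − K_1)/(3400 − 2100) = 2418/1300 = 1.86 km.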